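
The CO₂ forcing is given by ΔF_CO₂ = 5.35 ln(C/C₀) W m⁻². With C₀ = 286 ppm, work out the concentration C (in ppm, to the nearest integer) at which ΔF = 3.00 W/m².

Set 5.35 ln(C/286) = 3.00, so ln(C/286) = 3.00/5.35 = 0.56075.
Then C/286 = e^0.56075 = 1.75199, giving C = 286 × 1.75199 = 501.07 ppm.

C ≈ 501 ppm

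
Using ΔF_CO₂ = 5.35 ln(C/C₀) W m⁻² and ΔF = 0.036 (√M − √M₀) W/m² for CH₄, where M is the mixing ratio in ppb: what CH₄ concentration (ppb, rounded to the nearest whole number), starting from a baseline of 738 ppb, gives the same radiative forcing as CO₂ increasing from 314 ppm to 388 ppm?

M ≈ 3436 ppb

CO₂ forcing: 5.35 × ln(388/314) = 5.35 × 0.211612 = 1.13212 W/m².
Set 0.036(√M − √738) = 1.13212: √M = 1.13212/0.036 + √738 = 31.4478 + 27.1662 = 58.6140.
M = (58.6140)² = 3435.60 ppb.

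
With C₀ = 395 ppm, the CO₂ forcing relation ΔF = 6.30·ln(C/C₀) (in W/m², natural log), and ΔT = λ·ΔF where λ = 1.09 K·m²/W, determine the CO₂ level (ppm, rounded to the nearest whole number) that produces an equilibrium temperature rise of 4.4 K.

Required forcing: ΔF = ΔT/λ = 4.4/1.09 = 4.0367 W/m².
Then ln(C/395) = ΔF/6.30 = 4.0367/6.30 = 0.64075.
So C = 395 × e^0.64075 = 395 × 1.89790 = 749.67 ppm.

C ≈ 750 ppm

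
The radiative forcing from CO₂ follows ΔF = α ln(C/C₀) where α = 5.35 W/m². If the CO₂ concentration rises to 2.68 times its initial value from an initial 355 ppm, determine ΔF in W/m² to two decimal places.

ΔF = 5.27 W/m²

ΔF = 5.35 × ln(2.68) = 5.35 × 0.98582 = 5.2741 W/m².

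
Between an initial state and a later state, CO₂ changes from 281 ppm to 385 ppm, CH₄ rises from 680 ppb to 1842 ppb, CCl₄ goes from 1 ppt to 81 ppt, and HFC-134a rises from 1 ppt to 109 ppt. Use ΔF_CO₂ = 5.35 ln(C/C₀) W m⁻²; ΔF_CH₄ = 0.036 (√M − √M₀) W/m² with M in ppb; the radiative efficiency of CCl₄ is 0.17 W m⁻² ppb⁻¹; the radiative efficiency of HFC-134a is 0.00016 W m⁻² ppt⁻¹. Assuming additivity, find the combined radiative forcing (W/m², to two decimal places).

ΔF = 2.32 W/m²

CO₂: 5.35 × ln(385/281) = 5.35 × ln(1.37011) = 5.35 × 0.31489 = 1.6847 W/m².
CH₄: 0.036 × (√1842 − √680) = 0.036 × (42.9185 − 26.0768) = 0.036 × 16.8417 = 0.6063 W/m².
CCl₄: Δ = 81 − 1 = 80 ppt = 0.080 ppb; ΔF = 0.17 × 0.080 = 0.0136 W/m².
HFC-134a: ΔF = 0.00016 × (109 − 1) = 0.00016 × 108 = 0.0173 W/m².
Total ΔF = 1.6847 + 0.6063 + 0.0136 + 0.0173 = 2.3219 W/m².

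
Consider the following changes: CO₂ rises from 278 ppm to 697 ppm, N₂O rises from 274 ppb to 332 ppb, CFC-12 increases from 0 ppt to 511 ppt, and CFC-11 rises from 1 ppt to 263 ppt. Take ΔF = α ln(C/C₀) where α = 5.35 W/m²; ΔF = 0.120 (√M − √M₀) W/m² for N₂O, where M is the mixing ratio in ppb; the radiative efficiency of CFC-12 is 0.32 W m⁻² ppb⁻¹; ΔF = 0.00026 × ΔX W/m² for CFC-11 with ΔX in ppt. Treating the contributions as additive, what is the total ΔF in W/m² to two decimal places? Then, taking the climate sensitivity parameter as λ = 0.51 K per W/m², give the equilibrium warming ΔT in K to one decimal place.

ΔF = 5.35 W/m²; ΔT = 2.7 K

CO₂: 5.35 × ln(697/278) = 5.35 × ln(2.50719) = 5.35 × 0.91916 = 4.9175 W/m².
N₂O: 0.120 × (√332 − √274) = 0.120 × (18.2209 − 16.5529) = 0.120 × 1.6680 = 0.2002 W/m².
CFC-12: Δ = 511 − 0 = 511 ppt = 0.511 ppb; ΔF = 0.32 × 0.511 = 0.1635 W/m².
CFC-11: ΔF = 0.00026 × (263 − 1) = 0.00026 × 262 = 0.0681 W/m².
Total ΔF = 4.9175 + 0.2002 + 0.1635 + 0.0681 = 5.3493 W/m².
ΔT = λ ΔF = 0.51 × 5.35 = 2.7285 K.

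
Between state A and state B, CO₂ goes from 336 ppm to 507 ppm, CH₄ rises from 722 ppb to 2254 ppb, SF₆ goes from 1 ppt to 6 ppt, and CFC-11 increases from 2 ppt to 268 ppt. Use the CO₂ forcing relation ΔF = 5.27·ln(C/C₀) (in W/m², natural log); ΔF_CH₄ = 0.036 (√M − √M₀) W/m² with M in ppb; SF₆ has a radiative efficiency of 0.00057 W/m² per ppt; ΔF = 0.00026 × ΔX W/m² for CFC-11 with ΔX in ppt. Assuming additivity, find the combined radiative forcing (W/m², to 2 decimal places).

CO₂: 5.27 × ln(507/336) = 5.27 × ln(1.50893) = 5.27 × 0.41140 = 2.1681 W/m².
CH₄: 0.036 × (√2254 − √722) = 0.036 × (47.4763 − 26.8701) = 0.036 × 20.6062 = 0.7418 W/m².
SF₆: ΔF = 0.00057 × (6 − 1) = 0.00057 × 5 = 0.0029 W/m².
CFC-11: ΔF = 0.00026 × (268 − 2) = 0.00026 × 266 = 0.0692 W/m².
Total ΔF = 2.1681 + 0.7418 + 0.0029 + 0.0692 = 2.9820 W/m².

ΔF = 2.98 W/m²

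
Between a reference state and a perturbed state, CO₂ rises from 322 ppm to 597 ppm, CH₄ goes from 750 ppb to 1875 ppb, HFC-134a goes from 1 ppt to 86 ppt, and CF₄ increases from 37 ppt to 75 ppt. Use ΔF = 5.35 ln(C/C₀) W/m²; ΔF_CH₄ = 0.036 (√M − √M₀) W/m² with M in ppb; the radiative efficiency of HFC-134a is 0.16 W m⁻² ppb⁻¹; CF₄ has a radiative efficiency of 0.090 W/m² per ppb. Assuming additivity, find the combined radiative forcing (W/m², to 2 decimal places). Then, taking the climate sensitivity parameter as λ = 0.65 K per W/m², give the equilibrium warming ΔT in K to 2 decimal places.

CO₂: 5.35 × ln(597/322) = 5.35 × ln(1.85404) = 5.35 × 0.61737 = 3.3029 W/m².
CH₄: 0.036 × (√1875 − √750) = 0.036 × (43.3013 − 27.3861) = 0.036 × 15.9152 = 0.5729 W/m².
HFC-134a: Δ = 86 − 1 = 85 ppt = 0.085 ppb; ΔF = 0.16 × 0.085 = 0.0136 W/m².
CF₄: Δ = 75 − 37 = 38 ppt = 0.038 ppb; ΔF = 0.090 × 0.038 = 0.0034 W/m².
Total ΔF = 3.3029 + 0.5729 + 0.0136 + 0.0034 = 3.8928 W/m².
ΔT = λ ΔF = 0.65 × 3.89 = 2.5285 K.

ΔF = 3.89 W/m²; ΔT = 2.53 K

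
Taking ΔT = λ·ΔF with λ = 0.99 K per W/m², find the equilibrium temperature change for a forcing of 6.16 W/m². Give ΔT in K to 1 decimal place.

ΔT = λ ΔF = 0.99 × 6.16 = 6.0984 K.

ΔT = 6.1 K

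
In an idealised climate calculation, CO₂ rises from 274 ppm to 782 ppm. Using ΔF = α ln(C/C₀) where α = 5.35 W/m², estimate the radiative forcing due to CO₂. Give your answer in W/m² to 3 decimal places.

ΔF = 5.611 W/m²

CO₂: 5.35 × ln(782/274) = 5.35 × ln(2.85401) = 5.35 × 1.04873 = 5.6107 W/m².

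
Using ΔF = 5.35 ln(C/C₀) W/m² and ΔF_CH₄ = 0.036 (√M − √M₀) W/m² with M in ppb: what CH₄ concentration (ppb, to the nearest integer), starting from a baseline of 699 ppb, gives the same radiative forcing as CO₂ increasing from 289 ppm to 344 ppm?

CO₂ forcing: 5.35 × ln(344/289) = 5.35 × 0.174215 = 0.93205 W/m².
Set 0.036(√M − √699) = 0.93205: √M = 0.93205/0.036 + √699 = 25.8903 + 26.4386 = 52.3289.
M = (52.3289)² = 2738.31 ppb.

M ≈ 2738 ppb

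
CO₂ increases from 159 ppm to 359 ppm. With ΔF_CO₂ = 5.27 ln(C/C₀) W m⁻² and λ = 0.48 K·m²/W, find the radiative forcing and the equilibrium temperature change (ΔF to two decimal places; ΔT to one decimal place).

CO₂: 5.27 × ln(359/159) = 5.27 × ln(2.25786) = 5.27 × 0.81442 = 4.2920 W/m².
ΔT = λ ΔF = 0.48 × 4.29 = 2.0592 K.

ΔF = 4.29 W/m²; ΔT = 2.1 K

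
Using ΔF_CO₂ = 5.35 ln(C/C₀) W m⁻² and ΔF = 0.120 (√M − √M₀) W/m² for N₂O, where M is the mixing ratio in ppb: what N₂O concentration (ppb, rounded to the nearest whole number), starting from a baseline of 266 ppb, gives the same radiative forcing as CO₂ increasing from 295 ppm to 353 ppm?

CO₂ forcing: 5.35 × ln(353/295) = 5.35 × 0.179493 = 0.96029 W/m².
Set 0.120(√M − √266) = 0.96029: √M = 0.96029/0.120 + √266 = 8.0024 + 16.3095 = 24.3119.
M = (24.3119)² = 591.07 ppb.

M ≈ 591 ppb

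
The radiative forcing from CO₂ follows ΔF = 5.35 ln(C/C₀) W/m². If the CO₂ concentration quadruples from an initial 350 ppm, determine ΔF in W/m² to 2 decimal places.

ΔF = 5.35 × ln(4) = 5.35 × 1.38629 = 7.4167 W/m².

ΔF = 7.42 W/m²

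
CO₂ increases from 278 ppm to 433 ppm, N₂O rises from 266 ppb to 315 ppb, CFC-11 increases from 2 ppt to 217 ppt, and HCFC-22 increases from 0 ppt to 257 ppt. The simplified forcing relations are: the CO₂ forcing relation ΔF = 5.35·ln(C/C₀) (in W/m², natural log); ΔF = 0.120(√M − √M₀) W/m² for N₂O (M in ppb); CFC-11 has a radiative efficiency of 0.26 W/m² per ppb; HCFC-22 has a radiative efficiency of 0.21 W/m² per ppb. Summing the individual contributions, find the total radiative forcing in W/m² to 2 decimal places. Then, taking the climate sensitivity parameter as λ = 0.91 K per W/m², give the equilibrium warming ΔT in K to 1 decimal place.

CO₂: 5.35 × ln(433/278) = 5.35 × ln(1.55755) = 5.35 × 0.44311 = 2.3706 W/m².
N₂O: 0.120 × (√315 − √266) = 0.120 × (17.7482 − 16.3095) = 0.120 × 1.4387 = 0.1726 W/m².
CFC-11: Δ = 217 − 2 = 215 ppt = 0.215 ppb; ΔF = 0.26 × 0.215 = 0.0559 W/m².
HCFC-22: Δ = 257 − 0 = 257 ppt = 0.257 ppb; ΔF = 0.21 × 0.257 = 0.0540 W/m².
Total ΔF = 2.3706 + 0.1726 + 0.0559 + 0.0540 = 2.6531 W/m².
ΔT = λ ΔF = 0.91 × 2.65 = 2.4115 K.

ΔF = 2.65 W/m²; ΔT = 2.4 K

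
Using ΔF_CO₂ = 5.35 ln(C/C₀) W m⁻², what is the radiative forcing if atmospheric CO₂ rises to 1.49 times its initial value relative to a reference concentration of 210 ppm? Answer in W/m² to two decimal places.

ΔF = 2.13 W/m²

ΔF = 5.35 × ln(1.49) = 5.35 × 0.39878 = 2.1335 W/m².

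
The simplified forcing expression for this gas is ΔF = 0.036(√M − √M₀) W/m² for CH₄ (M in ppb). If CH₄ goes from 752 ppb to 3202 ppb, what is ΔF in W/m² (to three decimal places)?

CH₄: 0.036 × (√3202 − √752) = 0.036 × (56.5862 − 27.4226) = 0.036 × 29.1636 = 1.0499 W/m².

ΔF = 1.050 W/m²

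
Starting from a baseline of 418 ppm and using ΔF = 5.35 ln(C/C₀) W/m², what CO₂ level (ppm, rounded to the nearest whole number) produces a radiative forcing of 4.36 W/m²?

Set 5.35 ln(C/418) = 4.36, so ln(C/418) = 4.36/5.35 = 0.81495.
Then C/418 = e^0.81495 = 2.25906, giving C = 418 × 2.25906 = 944.29 ppm.

C ≈ 944 ppm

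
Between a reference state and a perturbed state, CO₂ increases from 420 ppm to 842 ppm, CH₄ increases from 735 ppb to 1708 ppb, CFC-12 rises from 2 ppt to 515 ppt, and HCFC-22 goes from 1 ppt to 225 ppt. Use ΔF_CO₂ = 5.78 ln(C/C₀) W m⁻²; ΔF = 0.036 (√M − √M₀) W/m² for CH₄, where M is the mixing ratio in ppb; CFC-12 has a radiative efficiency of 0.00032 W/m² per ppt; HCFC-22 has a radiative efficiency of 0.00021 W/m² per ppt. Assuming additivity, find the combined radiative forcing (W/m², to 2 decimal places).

CO₂: 5.78 × ln(842/420) = 5.78 × ln(2.00476) = 5.78 × 0.69552 = 4.0201 W/m².
CH₄: 0.036 × (√1708 − √735) = 0.036 × (41.3280 − 27.1109) = 0.036 × 14.2171 = 0.5118 W/m².
CFC-12: ΔF = 0.00032 × (515 − 2) = 0.00032 × 513 = 0.1642 W/m².
HCFC-22: ΔF = 0.00021 × (225 − 1) = 0.00021 × 224 = 0.0470 W/m².
Total ΔF = 4.0201 + 0.5118 + 0.1642 + 0.0470 = 4.7431 W/m².

ΔF = 4.74 W/m²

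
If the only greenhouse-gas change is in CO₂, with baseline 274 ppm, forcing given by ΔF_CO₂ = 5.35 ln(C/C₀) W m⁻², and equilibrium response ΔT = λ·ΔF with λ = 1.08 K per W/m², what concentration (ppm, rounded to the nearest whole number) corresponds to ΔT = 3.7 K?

C ≈ 520 ppm

Required forcing: ΔF = ΔT/λ = 3.7/1.08 = 3.4259 W/m².
Then ln(C/274) = ΔF/5.35 = 3.4259/5.35 = 0.64036.
So C = 274 × e^0.64036 = 274 × 1.89716 = 519.82 ppm.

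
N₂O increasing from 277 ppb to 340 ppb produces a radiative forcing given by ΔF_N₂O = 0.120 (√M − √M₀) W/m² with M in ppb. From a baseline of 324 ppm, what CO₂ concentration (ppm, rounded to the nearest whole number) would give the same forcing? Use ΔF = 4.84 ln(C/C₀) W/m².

C ≈ 339 ppm

N₂O forcing: 0.120 × (√340 − √277) = 0.120 × (18.4391 − 16.6433) = 0.120 × 1.7958 = 0.21550 W/m².
Set 4.84 ln(C/324) = 0.21550: ln(C/324) = 0.21550/4.84 = 0.04452, so C = 324 × e^0.04452 = 324 × 1.04553 = 338.75 ppm.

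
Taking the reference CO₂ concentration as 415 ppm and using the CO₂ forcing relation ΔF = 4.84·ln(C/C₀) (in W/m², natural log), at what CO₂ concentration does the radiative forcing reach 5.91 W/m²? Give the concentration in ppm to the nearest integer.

C ≈ 1407 ppm

Set 4.84 ln(C/415) = 5.91, so ln(C/415) = 5.91/4.84 = 1.22107.
Then C/415 = e^1.22107 = 3.39081, giving C = 415 × 3.39081 = 1407.19 ppm.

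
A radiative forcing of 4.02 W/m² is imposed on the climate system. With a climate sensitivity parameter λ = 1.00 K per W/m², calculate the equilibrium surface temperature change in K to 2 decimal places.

ΔT = λ ΔF = 1.00 × 4.02 = 4.0200 K.

ΔT = 4.02 K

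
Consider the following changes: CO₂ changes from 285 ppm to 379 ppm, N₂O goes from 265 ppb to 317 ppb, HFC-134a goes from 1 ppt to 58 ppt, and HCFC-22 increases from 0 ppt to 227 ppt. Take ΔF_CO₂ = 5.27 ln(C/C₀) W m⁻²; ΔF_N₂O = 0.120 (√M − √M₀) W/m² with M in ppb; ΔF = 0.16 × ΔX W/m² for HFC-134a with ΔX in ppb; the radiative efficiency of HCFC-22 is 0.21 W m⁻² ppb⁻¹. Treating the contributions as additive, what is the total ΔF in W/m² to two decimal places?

CO₂: 5.27 × ln(379/285) = 5.27 × ln(1.32982) = 5.27 × 0.28504 = 1.5022 W/m².
N₂O: 0.120 × (√317 − √265) = 0.120 × (17.8045 − 16.2788) = 0.120 × 1.5257 = 0.1831 W/m².
HFC-134a: Δ = 58 − 1 = 57 ppt = 0.057 ppb; ΔF = 0.16 × 0.057 = 0.0091 W/m².
HCFC-22: Δ = 227 − 0 = 227 ppt = 0.227 ppb; ΔF = 0.21 × 0.227 = 0.0477 W/m².
Total ΔF = 1.5022 + 0.1831 + 0.0091 + 0.0477 = 1.7421 W/m².

ΔF = 1.74 W/m²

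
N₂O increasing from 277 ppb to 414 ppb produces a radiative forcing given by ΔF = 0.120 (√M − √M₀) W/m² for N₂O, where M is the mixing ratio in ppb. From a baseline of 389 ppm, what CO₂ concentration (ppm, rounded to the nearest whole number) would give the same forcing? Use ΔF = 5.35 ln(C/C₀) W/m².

N₂O forcing: 0.120 × (√414 − √277) = 0.120 × (20.3470 − 16.6433) = 0.120 × 3.7037 = 0.44444 W/m².
Set 5.35 ln(C/389) = 0.44444: ln(C/389) = 0.44444/5.35 = 0.08307, so C = 389 × e^0.08307 = 389 × 1.08662 = 422.70 ppm.

C ≈ 423 ppm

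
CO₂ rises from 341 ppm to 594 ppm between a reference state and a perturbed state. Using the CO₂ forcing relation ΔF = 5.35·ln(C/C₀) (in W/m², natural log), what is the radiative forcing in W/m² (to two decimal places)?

CO₂ absorption bands are partially saturated, so forcing scales with the logarithm of the concentration ratio.
CO₂: 5.35 × ln(594/341) = 5.35 × ln(1.74194) = 5.35 × 0.55500 = 2.9693 W/m².

ΔF = 2.97 W/m²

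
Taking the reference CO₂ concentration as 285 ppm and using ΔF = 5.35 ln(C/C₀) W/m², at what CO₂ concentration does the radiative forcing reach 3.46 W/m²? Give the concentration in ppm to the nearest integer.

Set 5.35 ln(C/285) = 3.46, so ln(C/285) = 3.46/5.35 = 0.64673.
Then C/285 = e^0.64673 = 1.90929, giving C = 285 × 1.90929 = 544.15 ppm.

C ≈ 544 ppm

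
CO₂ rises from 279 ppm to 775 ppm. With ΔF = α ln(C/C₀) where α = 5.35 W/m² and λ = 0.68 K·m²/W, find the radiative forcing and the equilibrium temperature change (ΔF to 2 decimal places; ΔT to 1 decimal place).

ΔF = 5.47 W/m²; ΔT = 3.7 K

CO₂: 5.35 × ln(775/279) = 5.35 × ln(2.77778) = 5.35 × 1.02165 = 5.4658 W/m².
ΔT = λ ΔF = 0.68 × 5.47 = 3.7196 K.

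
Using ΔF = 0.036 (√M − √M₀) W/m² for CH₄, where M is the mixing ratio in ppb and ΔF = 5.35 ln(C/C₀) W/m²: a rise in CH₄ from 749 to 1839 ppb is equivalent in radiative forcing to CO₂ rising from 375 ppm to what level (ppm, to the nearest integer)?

CH₄ forcing: 0.036 × (√1839 − √749) = 0.036 × (42.8836 − 27.3679) = 0.036 × 15.5157 = 0.55857 W/m².
Set 5.35 ln(C/375) = 0.55857: ln(C/375) = 0.55857/5.35 = 0.10441, so C = 375 × e^0.10441 = 375 × 1.11006 = 416.27 ppm.

C ≈ 416 ppm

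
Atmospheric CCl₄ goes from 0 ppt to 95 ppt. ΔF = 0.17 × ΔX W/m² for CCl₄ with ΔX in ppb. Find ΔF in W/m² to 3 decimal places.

ΔF = 0.016 W/m²

CCl₄: Δ = 95 − 0 = 95 ppt = 0.095 ppb; ΔF = 0.17 × 0.095 = 0.0162 W/m².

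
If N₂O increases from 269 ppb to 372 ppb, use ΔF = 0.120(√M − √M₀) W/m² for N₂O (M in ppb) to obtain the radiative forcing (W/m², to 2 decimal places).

N₂O: 0.120 × (√372 − √269) = 0.120 × (19.2873 − 16.4012) = 0.120 × 2.8861 = 0.3463 W/m².

ΔF = 0.35 W/m²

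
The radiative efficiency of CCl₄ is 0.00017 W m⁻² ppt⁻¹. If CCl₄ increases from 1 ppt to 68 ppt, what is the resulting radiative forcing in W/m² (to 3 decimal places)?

ΔF = 0.011 W/m²

CCl₄: ΔF = 0.00017 × (68 − 1) = 0.00017 × 67 = 0.0114 W/m².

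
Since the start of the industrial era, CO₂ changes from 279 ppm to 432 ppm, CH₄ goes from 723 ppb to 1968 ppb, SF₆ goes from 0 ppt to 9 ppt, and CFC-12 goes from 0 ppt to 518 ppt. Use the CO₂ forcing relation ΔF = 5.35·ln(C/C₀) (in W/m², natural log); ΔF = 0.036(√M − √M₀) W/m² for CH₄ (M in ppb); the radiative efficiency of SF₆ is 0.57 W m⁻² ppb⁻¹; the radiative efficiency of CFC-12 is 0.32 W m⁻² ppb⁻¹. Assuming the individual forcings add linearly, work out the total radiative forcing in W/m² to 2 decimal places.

CO₂: 5.35 × ln(432/279) = 5.35 × ln(1.54839) = 5.35 × 0.43722 = 2.3391 W/m².
CH₄: 0.036 × (√1968 − √723) = 0.036 × (44.3621 − 26.8887) = 0.036 × 17.4734 = 0.6290 W/m².
SF₆: Δ = 9 − 0 = 9 ppt = 0.009 ppb; ΔF = 0.57 × 0.009 = 0.0051 W/m².
CFC-12: Δ = 518 − 0 = 518 ppt = 0.518 ppb; ΔF = 0.32 × 0.518 = 0.1658 W/m².
Total ΔF = 2.3391 + 0.6290 + 0.0051 + 0.1658 = 3.1390 W/m².

ΔF = 3.14 W/m²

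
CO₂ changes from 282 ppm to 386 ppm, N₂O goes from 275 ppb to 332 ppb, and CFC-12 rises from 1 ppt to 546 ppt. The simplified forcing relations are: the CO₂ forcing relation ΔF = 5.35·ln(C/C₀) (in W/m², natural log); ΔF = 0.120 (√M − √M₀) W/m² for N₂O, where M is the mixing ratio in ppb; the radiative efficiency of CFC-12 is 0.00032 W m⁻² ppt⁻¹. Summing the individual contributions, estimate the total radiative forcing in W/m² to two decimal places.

CO₂: 5.35 × ln(386/282) = 5.35 × ln(1.36879) = 5.35 × 0.31393 = 1.6795 W/m².
N₂O: 0.120 × (√332 − √275) = 0.120 × (18.2209 − 16.5831) = 0.120 × 1.6378 = 0.1965 W/m².
CFC-12: ΔF = 0.00032 × (546 − 1) = 0.00032 × 545 = 0.1744 W/m².
Total ΔF = 1.6795 + 0.1965 + 0.1744 = 2.0504 W/m².

ΔF = 2.05 W/m²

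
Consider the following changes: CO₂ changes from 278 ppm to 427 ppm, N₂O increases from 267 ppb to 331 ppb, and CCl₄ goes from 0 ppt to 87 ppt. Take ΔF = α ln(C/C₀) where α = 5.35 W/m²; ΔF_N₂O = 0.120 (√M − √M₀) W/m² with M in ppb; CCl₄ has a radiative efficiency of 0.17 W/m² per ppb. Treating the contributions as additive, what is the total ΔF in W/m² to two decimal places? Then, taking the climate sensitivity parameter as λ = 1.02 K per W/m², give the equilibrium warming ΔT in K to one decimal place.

CO₂: 5.35 × ln(427/278) = 5.35 × ln(1.53597) = 5.35 × 0.42916 = 2.2960 W/m².
N₂O: 0.120 × (√331 − √267) = 0.120 × (18.1934 − 16.3401) = 0.120 × 1.8533 = 0.2224 W/m².
CCl₄: Δ = 87 − 0 = 87 ppt = 0.087 ppb; ΔF = 0.17 × 0.087 = 0.0148 W/m².
Total ΔF = 2.2960 + 0.2224 + 0.0148 = 2.5332 W/m².
ΔT = λ ΔF = 1.02 × 2.53 = 2.5806 K.

ΔF = 2.53 W/m²; ΔT = 2.6 K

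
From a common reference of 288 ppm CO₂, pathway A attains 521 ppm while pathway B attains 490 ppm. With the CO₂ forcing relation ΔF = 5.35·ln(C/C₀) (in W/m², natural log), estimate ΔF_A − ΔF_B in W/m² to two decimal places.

ΔF_A = 5.35 ln(521/288) = 5.35 × 0.59279 = 3.1714 W/m².
ΔF_B = 5.35 ln(490/288) = 5.35 × 0.53144 = 2.8432 W/m².
Difference: 3.1714 − 2.8432 = 0.3282 W/m².
(Equivalently, ΔF_A − ΔF_B = 5.35 ln(521/490) = 5.35 × 0.06134 = 0.3282 W/m².)

ΔF_A − ΔF_B = 0.33 W/m²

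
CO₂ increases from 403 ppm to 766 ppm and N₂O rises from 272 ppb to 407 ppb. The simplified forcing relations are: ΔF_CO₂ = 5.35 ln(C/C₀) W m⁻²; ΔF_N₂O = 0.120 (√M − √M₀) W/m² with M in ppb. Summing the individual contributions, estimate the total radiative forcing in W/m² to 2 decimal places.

CO₂: 5.35 × ln(766/403) = 5.35 × ln(1.90074) = 5.35 × 0.64224 = 3.4360 W/m².
N₂O: 0.120 × (√407 − √272) = 0.120 × (20.1742 − 16.4924) = 0.120 × 3.6818 = 0.4418 W/m².
Total ΔF = 3.4360 + 0.4418 = 3.8778 W/m².

ΔF = 3.88 W/m²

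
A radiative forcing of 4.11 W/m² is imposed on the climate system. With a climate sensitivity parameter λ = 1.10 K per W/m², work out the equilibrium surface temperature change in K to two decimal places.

ΔT = 4.52 K

ΔT = λ ΔF = 1.10 × 4.11 = 4.5210 K.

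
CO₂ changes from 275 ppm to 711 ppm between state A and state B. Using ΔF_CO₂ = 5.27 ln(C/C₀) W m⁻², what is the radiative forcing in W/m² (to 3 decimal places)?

ΔF = 5.006 W/m²

CO₂: 5.27 × ln(711/275) = 5.27 × ln(2.58545) = 5.27 × 0.94990 = 5.0060 W/m².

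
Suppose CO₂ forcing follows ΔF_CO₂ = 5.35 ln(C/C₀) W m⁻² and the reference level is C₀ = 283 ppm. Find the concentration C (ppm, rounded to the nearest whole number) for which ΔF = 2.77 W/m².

Set 5.35 ln(C/283) = 2.77, so ln(C/283) = 2.77/5.35 = 0.51776.
Then C/283 = e^0.51776 = 1.67826, giving C = 283 × 1.67826 = 474.95 ppm.

C ≈ 475 ppm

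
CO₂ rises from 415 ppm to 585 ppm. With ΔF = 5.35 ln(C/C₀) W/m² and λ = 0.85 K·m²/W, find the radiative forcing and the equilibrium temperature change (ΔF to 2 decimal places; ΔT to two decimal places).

ΔF = 1.84 W/m²; ΔT = 1.56 K

CO₂: 5.35 × ln(585/415) = 5.35 × ln(1.40964) = 5.35 × 0.34333 = 1.8368 W/m².
ΔT = λ ΔF = 0.85 × 1.84 = 1.5640 K.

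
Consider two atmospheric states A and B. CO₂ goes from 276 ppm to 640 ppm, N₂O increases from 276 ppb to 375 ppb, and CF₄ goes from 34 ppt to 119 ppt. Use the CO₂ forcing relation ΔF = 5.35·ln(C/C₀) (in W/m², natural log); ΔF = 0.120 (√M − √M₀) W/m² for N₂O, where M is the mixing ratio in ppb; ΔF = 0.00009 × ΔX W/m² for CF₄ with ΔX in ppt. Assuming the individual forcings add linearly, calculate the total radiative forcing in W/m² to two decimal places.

ΔF = 4.84 W/m²

CO₂: 5.35 × ln(640/276) = 5.35 × ln(2.31884) = 5.35 × 0.84107 = 4.4997 W/m².
N₂O: 0.120 × (√375 − √276) = 0.120 × (19.3649 − 16.6132) = 0.120 × 2.7517 = 0.3302 W/m².
CF₄: ΔF = 0.00009 × (119 − 34) = 0.00009 × 85 = 0.0077 W/m².
Total ΔF = 4.4997 + 0.3302 + 0.0077 = 4.8376 W/m².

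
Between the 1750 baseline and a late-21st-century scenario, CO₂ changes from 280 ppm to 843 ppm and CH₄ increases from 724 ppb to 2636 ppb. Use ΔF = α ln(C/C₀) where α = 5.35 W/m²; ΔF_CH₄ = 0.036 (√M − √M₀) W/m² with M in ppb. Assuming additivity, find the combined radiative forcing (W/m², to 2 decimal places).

CO₂: 5.35 × ln(843/280) = 5.35 × ln(3.01071) = 5.35 × 1.10218 = 5.8967 W/m².
CH₄: 0.036 × (√2636 − √724) = 0.036 × (51.3420 − 26.9072) = 0.036 × 24.4348 = 0.8797 W/m².
Total ΔF = 5.8967 + 0.8797 = 6.7764 W/m².

ΔF = 6.78 W/m²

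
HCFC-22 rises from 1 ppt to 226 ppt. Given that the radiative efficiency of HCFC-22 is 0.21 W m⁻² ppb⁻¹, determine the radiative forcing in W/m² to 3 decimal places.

ΔF = 0.047 W/m²

HCFC-22: Δ = 226 − 1 = 225 ppt = 0.225 ppb; ΔF = 0.21 × 0.225 = 0.0473 W/m².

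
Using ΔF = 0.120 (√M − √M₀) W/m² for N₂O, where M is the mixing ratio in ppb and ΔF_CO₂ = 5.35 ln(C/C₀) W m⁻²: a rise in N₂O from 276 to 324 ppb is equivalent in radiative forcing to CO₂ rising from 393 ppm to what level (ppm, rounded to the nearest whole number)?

C ≈ 405 ppm

N₂O forcing: 0.120 × (√324 − √276) = 0.120 × (18.0000 − 16.6132) = 0.120 × 1.3868 = 0.16642 W/m².
Set 5.35 ln(C/393) = 0.16642: ln(C/393) = 0.16642/5.35 = 0.03111, so C = 393 × e^0.03111 = 393 × 1.03160 = 405.42 ppm.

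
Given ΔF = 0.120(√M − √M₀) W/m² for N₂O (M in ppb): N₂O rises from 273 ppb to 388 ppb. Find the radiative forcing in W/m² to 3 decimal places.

ΔF = 0.381 W/m²

N₂O: 0.120 × (√388 − √273) = 0.120 × (19.6977 − 16.5227) = 0.120 × 3.1750 = 0.3810 W/m².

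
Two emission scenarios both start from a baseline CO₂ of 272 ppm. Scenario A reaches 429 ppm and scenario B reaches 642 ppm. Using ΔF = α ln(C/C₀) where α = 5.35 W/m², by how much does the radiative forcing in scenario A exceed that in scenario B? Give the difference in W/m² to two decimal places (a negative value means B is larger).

ΔF_A = 5.35 ln(429/272) = 5.35 × 0.45565 = 2.4377 W/m².
ΔF_B = 5.35 ln(642/272) = 5.35 × 0.85879 = 4.5945 W/m².
Difference: 2.4377 − 4.5945 = -2.1568 W/m².

ΔF_A − ΔF_B = -2.16 W/m²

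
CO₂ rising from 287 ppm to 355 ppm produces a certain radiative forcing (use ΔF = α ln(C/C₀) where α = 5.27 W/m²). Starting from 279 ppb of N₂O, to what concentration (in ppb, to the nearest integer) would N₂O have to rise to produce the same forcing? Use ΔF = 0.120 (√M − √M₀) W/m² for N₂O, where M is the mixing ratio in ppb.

M ≈ 678 ppb

CO₂ forcing: 5.27 × ln(355/287) = 5.27 × 0.212636 = 1.12059 W/m².
Set 0.120(√M − √279) = 1.12059: √M = 1.12059/0.120 + √279 = 9.3383 + 16.7033 = 26.0416.
M = (26.0416)² = 678.16 ppb.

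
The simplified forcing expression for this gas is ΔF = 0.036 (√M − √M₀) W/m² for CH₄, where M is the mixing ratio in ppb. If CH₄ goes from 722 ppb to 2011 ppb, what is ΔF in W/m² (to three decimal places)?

ΔF = 0.647 W/m²

CH₄: 0.036 × (√2011 − √722) = 0.036 × (44.8442 − 26.8701) = 0.036 × 17.9741 = 0.6471 W/m².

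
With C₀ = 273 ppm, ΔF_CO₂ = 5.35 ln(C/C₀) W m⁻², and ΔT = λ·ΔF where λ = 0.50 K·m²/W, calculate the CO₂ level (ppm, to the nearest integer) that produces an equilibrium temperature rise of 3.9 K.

C ≈ 1173 ppm

Required forcing: ΔF = ΔT/λ = 3.9/0.50 = 7.8000 W/m².
Then ln(C/273) = ΔF/5.35 = 7.8000/5.35 = 1.45794.
So C = 273 × e^1.45794 = 273 × 4.29710 = 1173.11 ppm.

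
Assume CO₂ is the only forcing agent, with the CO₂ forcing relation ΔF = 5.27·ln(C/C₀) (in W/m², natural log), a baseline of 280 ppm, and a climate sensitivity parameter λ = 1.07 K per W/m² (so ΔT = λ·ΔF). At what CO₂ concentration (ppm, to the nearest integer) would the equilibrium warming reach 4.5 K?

C ≈ 622 ppm

Required forcing: ΔF = ΔT/λ = 4.5/1.07 = 4.2056 W/m².
Then ln(C/280) = ΔF/5.27 = 4.2056/5.27 = 0.79803.
So C = 280 × e^0.79803 = 280 × 2.22116 = 621.92 ppm.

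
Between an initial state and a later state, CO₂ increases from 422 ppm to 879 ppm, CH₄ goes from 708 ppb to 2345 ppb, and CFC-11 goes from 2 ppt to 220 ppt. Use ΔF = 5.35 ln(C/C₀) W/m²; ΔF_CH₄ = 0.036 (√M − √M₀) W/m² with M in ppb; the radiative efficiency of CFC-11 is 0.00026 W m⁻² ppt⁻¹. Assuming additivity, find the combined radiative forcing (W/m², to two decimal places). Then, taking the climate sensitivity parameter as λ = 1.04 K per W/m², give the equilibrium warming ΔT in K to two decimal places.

ΔF = 4.77 W/m²; ΔT = 4.96 K

CO₂: 5.35 × ln(879/422) = 5.35 × ln(2.08294) = 5.35 × 0.73378 = 3.9257 W/m².
CH₄: 0.036 × (√2345 − √708) = 0.036 × (48.4252 − 26.6083) = 0.036 × 21.8169 = 0.7854 W/m².
CFC-11: ΔF = 0.00026 × (220 − 2) = 0.00026 × 218 = 0.0567 W/m².
Total ΔF = 3.9257 + 0.7854 + 0.0567 = 4.7678 W/m².
ΔT = λ ΔF = 1.04 × 4.77 = 4.9608 K.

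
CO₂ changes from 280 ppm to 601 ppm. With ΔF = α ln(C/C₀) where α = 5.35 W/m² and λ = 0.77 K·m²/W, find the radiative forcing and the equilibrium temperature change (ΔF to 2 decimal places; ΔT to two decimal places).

CO₂: 5.35 × ln(601/280) = 5.35 × ln(2.14643) = 5.35 × 0.76381 = 4.0864 W/m².
ΔT = λ ΔF = 0.77 × 4.09 = 3.1493 K.

ΔF = 4.09 W/m²; ΔT = 3.15 K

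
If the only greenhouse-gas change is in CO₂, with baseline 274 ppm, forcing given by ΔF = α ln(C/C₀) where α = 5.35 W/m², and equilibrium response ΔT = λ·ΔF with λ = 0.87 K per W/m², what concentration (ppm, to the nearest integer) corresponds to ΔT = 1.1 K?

C ≈ 347 ppm

Required forcing: ΔF = ΔT/λ = 1.1/0.87 = 1.2644 W/m².
Then ln(C/274) = ΔF/5.35 = 1.2644/5.35 = 0.23634.
So C = 274 × e^0.23634 = 274 × 1.26660 = 347.05 ppm.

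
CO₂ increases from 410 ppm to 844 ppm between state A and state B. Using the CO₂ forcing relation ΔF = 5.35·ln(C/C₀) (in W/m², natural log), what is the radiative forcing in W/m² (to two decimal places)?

CO₂: 5.35 × ln(844/410) = 5.35 × ln(2.05854) = 5.35 × 0.72200 = 3.8627 W/m².

ΔF = 3.86 W/m²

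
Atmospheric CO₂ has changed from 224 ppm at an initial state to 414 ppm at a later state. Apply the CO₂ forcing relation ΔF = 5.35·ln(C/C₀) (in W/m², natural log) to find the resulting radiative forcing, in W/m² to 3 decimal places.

ΔF = 3.286 W/m²

CO₂ absorption bands are partially saturated, so forcing scales with the logarithm of the concentration ratio.
CO₂: 5.35 × ln(414/224) = 5.35 × ln(1.84821) = 5.35 × 0.61422 = 3.2861 W/m².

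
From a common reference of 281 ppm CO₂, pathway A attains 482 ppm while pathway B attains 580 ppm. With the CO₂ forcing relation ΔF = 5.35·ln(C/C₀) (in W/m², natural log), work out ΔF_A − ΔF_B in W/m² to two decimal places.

ΔF_A − ΔF_B = -0.99 W/m²

ΔF_A = 5.35 ln(482/281) = 5.35 × 0.53959 = 2.8868 W/m².
ΔF_B = 5.35 ln(580/281) = 5.35 × 0.72467 = 3.8770 W/m².
Difference: 2.8868 − 3.8770 = -0.9902 W/m².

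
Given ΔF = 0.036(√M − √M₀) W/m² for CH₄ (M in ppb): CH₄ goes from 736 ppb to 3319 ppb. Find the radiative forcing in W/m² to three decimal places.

CH₄: 0.036 × (√3319 − √736) = 0.036 × (57.6108 − 27.1293) = 0.036 × 30.4815 = 1.0973 W/m².

ΔF = 1.097 W/m²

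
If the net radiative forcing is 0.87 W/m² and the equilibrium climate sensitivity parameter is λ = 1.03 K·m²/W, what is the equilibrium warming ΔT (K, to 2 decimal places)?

ΔT = λ ΔF = 1.03 × 0.87 = 0.8961 K.

ΔT = 0.90 K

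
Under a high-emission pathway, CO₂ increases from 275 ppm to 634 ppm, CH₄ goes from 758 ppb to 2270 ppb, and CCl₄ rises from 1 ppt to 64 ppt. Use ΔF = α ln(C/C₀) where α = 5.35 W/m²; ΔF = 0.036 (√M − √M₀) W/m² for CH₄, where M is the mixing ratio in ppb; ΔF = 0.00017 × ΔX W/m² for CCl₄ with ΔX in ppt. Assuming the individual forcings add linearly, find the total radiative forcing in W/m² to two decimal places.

ΔF = 5.20 W/m²

CO₂: 5.35 × ln(634/275) = 5.35 × ln(2.30545) = 5.35 × 0.83528 = 4.4687 W/m².
CH₄: 0.036 × (√2270 − √758) = 0.036 × (47.6445 − 27.5318) = 0.036 × 20.1127 = 0.7241 W/m².
CCl₄: ΔF = 0.00017 × (64 − 1) = 0.00017 × 63 = 0.0107 W/m².
Total ΔF = 4.4687 + 0.7241 + 0.0107 = 5.2035 W/m².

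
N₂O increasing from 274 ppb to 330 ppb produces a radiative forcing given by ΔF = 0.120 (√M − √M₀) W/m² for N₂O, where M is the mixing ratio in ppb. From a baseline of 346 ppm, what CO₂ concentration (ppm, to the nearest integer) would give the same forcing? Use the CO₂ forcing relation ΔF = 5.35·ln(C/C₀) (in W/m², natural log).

C ≈ 359 ppm

N₂O forcing: 0.120 × (√330 − √274) = 0.120 × (18.1659 − 16.5529) = 0.120 × 1.6130 = 0.19356 W/m².
Set 5.35 ln(C/346) = 0.19356: ln(C/346) = 0.19356/5.35 = 0.03618, so C = 346 × e^0.03618 = 346 × 1.03684 = 358.75 ppm.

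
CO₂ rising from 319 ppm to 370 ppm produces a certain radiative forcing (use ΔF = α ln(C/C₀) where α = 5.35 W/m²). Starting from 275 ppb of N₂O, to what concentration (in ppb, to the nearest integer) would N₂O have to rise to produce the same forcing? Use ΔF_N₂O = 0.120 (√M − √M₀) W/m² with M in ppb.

CO₂ forcing: 5.35 × ln(370/319) = 5.35 × 0.148312 = 0.79347 W/m².
Set 0.120(√M − √275) = 0.79347: √M = 0.79347/0.120 + √275 = 6.6123 + 16.5831 = 23.1954.
M = (23.1954)² = 538.03 ppb.

M ≈ 538 ppb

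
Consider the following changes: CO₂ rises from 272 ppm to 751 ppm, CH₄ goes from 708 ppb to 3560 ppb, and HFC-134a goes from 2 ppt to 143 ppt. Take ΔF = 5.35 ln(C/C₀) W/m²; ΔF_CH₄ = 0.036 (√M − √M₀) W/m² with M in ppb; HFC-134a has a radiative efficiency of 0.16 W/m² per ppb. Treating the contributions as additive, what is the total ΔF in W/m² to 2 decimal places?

ΔF = 6.65 W/m²

CO₂: 5.35 × ln(751/272) = 5.35 × ln(2.76103) = 5.35 × 1.01560 = 5.4335 W/m².
CH₄: 0.036 × (√3560 − √708) = 0.036 × (59.6657 − 26.6083) = 0.036 × 33.0574 = 1.1901 W/m².
HFC-134a: Δ = 143 − 2 = 141 ppt = 0.141 ppb; ΔF = 0.16 × 0.141 = 0.0226 W/m².
Total ΔF = 5.4335 + 1.1901 + 0.0226 = 6.6462 W/m².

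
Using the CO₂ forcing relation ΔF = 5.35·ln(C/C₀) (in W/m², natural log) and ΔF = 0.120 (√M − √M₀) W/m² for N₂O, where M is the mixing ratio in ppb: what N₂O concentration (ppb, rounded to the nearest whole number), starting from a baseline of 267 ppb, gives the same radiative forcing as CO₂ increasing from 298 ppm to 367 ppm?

CO₂ forcing: 5.35 × ln(367/298) = 5.35 × 0.208268 = 1.11423 W/m².
Set 0.120(√M − √267) = 1.11423: √M = 1.11423/0.120 + √267 = 9.2853 + 16.3401 = 25.6254.
M = (25.6254)² = 656.66 ppb.

M ≈ 657 ppb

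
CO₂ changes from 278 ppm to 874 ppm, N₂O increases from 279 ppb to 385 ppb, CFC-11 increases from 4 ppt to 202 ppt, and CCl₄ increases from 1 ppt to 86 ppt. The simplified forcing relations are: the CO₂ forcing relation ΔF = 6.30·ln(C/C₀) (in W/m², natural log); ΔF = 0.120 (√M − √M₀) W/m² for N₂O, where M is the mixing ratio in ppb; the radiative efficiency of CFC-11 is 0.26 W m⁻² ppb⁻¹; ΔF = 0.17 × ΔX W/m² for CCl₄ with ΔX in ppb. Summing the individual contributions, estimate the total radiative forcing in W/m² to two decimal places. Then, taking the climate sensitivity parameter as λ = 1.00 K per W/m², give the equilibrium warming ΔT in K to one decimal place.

CO₂: 6.30 × ln(874/278) = 6.30 × ln(3.14388) = 6.30 × 1.14546 = 7.2164 W/m².
N₂O: 0.120 × (√385 − √279) = 0.120 × (19.6214 − 16.7033) = 0.120 × 2.9181 = 0.3502 W/m².
CFC-11: Δ = 202 − 4 = 198 ppt = 0.198 ppb; ΔF = 0.26 × 0.198 = 0.0515 W/m².
CCl₄: Δ = 86 − 1 = 85 ppt = 0.085 ppb; ΔF = 0.17 × 0.085 = 0.0145 W/m².
Total ΔF = 7.2164 + 0.3502 + 0.0515 + 0.0145 = 7.6326 W/m².
ΔT = λ ΔF = 1.00 × 7.63 = 7.6300 K.

ΔF = 7.63 W/m²; ΔT = 7.6 K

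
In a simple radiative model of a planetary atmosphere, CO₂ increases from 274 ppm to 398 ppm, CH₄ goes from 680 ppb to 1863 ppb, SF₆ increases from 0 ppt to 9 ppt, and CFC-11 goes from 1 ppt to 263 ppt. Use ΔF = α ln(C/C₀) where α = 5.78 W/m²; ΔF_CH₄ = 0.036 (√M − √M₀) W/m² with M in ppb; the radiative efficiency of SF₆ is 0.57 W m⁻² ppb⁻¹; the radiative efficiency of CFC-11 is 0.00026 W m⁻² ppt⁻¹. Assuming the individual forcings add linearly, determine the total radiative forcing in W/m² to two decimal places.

ΔF = 2.85 W/m²

CO₂: 5.78 × ln(398/274) = 5.78 × ln(1.45255) = 5.78 × 0.37332 = 2.1578 W/m².
CH₄: 0.036 × (√1863 − √680) = 0.036 × (43.1625 − 26.0768) = 0.036 × 17.0857 = 0.6151 W/m².
SF₆: Δ = 9 − 0 = 9 ppt = 0.009 ppb; ΔF = 0.57 × 0.009 = 0.0051 W/m².
CFC-11: ΔF = 0.00026 × (263 − 1) = 0.00026 × 262 = 0.0681 W/m².
Total ΔF = 2.1578 + 0.6151 + 0.0051 + 0.0681 = 2.8461 W/m².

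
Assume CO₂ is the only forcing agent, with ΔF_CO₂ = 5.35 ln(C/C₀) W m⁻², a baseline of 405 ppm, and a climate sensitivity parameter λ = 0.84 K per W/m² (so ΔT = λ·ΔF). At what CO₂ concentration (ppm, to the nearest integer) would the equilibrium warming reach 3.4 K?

C ≈ 863 ppm

Required forcing: ΔF = ΔT/λ = 3.4/0.84 = 4.0476 W/m².
Then ln(C/405) = ΔF/5.35 = 4.0476/5.35 = 0.75656.
So C = 405 × e^0.75656 = 405 × 2.13093 = 863.03 ppm.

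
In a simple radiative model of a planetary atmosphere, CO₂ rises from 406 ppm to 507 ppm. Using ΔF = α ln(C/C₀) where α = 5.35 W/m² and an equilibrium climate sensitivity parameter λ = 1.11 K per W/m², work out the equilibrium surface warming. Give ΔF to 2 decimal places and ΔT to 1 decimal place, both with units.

CO₂: 5.35 × ln(507/406) = 5.35 × ln(1.24877) = 5.35 × 0.22216 = 1.1886 W/m².
ΔT = λ ΔF = 1.11 × 1.19 = 1.3209 K.

ΔF = 1.19 W/m²; ΔT = 1.3 K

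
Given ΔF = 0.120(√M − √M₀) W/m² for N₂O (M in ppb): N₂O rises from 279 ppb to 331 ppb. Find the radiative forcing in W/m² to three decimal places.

N₂O: 0.120 × (√331 − √279) = 0.120 × (18.1934 − 16.7033) = 0.120 × 1.4901 = 0.1788 W/m².

ΔF = 0.179 W/m²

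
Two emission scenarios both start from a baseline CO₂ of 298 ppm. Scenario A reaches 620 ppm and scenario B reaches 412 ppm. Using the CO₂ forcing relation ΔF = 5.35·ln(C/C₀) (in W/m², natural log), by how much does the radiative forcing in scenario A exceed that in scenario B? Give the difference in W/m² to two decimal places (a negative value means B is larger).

ΔF_A = 5.35 ln(620/298) = 5.35 × 0.73263 = 3.9196 W/m².
ΔF_B = 5.35 ln(412/298) = 5.35 × 0.32393 = 1.7330 W/m².
Difference: 3.9196 − 1.7330 = 2.1866 W/m².

ΔF_A − ΔF_B = 2.19 W/m²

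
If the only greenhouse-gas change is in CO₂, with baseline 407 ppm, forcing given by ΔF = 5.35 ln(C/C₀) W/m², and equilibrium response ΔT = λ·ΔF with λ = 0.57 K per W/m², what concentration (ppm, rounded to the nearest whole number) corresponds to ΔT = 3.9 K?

C ≈ 1462 ppm

Required forcing: ΔF = ΔT/λ = 3.9/0.57 = 6.8421 W/m².
Then ln(C/407) = ΔF/5.35 = 6.8421/5.35 = 1.27890.
So C = 407 × e^1.27890 = 407 × 3.59269 = 1462.22 ppm.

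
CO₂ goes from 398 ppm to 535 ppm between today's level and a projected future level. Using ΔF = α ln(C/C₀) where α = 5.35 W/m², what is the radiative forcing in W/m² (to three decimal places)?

ΔF = 1.583 W/m²

CO₂: 5.35 × ln(535/398) = 5.35 × ln(1.34422) = 5.35 × 0.29581 = 1.5826 W/m².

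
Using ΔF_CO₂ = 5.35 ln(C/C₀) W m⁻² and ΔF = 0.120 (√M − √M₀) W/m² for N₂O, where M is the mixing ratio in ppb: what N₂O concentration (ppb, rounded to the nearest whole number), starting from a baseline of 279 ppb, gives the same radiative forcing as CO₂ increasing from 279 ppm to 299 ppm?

CO₂ forcing: 5.35 × ln(299/279) = 5.35 × 0.069232 = 0.37039 W/m².
Set 0.120(√M − √279) = 0.37039: √M = 0.37039/0.120 + √279 = 3.0866 + 16.7033 = 19.7899.
M = (19.7899)² = 391.64 ppb.

M ≈ 392 ppb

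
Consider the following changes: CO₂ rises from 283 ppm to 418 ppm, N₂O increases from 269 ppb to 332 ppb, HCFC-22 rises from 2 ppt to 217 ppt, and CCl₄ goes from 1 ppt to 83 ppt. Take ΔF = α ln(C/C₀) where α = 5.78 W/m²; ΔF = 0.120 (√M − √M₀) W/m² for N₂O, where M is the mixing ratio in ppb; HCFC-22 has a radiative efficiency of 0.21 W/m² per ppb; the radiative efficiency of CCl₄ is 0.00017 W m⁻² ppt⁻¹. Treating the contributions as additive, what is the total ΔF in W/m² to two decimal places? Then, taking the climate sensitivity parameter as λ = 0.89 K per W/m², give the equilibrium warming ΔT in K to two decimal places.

CO₂: 5.78 × ln(418/283) = 5.78 × ln(1.47703) = 5.78 × 0.39003 = 2.2544 W/m².
N₂O: 0.120 × (√332 − √269) = 0.120 × (18.2209 − 16.4012) = 0.120 × 1.8197 = 0.2184 W/m².
HCFC-22: Δ = 217 − 2 = 215 ppt = 0.215 ppb; ΔF = 0.21 × 0.215 = 0.0452 W/m².
CCl₄: ΔF = 0.00017 × (83 − 1) = 0.00017 × 82 = 0.0139 W/m².
Total ΔF = 2.2544 + 0.2184 + 0.0452 + 0.0139 = 2.5319 W/m².
ΔT = λ ΔF = 0.89 × 2.53 = 2.2517 K.

ΔF = 2.53 W/m²; ΔT = 2.25 K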